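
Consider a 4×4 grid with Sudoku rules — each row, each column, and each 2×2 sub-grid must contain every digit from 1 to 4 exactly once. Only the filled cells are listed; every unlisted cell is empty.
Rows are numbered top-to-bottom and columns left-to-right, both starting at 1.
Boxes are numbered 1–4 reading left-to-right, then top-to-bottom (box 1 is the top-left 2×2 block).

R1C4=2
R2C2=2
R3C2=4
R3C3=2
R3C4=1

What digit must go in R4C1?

2

Cell R4C1 itself could take any of {1, 2, 3} by direct elimination.
Consider where 2 can go in box 3.
R3C1 is out (row 3 already has a 2).
R4C2 is out (column 2 already has a 2).
So the only cell in box 3 that can hold 2 is R4C1.
Therefore R4C1 = 2.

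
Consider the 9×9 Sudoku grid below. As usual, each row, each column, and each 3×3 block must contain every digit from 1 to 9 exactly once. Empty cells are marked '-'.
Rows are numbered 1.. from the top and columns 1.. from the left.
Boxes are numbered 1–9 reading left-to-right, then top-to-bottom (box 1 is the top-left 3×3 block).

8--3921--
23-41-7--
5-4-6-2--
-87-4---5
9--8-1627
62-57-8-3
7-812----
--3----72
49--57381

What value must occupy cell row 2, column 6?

5

Cell row 2, column 6 itself could take any of {5, 8} by direct elimination.
Consider where 5 can go in column 6.
row 3, column 6 is out (row 3 already has a 5).
row 4, column 6 is out (row 4 already has a 5).
row 6, column 6 is out (row 6 already has a 5).
row 7, column 6 is out (box 8 already has a 5).
row 8, column 6 is out (box 8 already has a 5).
So the only cell in column 6 that can hold 5 is row 2, column 6.
Therefore row 2, column 6 = 5.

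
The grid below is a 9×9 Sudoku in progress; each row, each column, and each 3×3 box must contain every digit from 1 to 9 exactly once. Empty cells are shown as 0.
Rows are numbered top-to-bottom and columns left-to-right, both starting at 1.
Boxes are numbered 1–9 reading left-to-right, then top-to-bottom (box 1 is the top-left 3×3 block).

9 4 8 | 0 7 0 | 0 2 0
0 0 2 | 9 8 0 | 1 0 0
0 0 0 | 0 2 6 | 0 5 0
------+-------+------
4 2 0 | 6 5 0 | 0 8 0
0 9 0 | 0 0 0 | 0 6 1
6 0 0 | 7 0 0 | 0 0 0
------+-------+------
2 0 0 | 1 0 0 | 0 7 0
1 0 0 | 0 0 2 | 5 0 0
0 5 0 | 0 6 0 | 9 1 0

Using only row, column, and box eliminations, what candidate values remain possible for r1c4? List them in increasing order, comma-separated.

3,5

Row 1 already contains {2, 4, 7, 8, 9}.
Column 4 already contains {1, 6, 7, 9}.
Its 3×3 block (box 2) already contains {2, 6, 7, 8, 9}.
Removing those from 1–9 leaves {3, 5} as the candidates for r1c4.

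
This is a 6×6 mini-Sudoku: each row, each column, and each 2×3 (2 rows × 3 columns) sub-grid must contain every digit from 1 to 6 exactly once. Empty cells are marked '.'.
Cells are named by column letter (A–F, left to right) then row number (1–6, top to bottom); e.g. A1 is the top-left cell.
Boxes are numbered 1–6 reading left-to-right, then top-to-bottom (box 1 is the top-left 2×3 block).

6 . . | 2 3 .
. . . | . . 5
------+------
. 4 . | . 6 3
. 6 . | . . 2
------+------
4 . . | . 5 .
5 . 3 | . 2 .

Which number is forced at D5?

3

Cell D5 itself could take any of {1, 3, 6} by direct elimination.
Consider where 3 can go in column D.
D2 is out (box 2 already has a 3).
D3 is out (row 3 already has a 3).
D4 is out (box 4 already has a 3).
D6 is out (row 6 already has a 3).
So the only cell in column D that can hold 3 is D5.
Therefore D5 = 3.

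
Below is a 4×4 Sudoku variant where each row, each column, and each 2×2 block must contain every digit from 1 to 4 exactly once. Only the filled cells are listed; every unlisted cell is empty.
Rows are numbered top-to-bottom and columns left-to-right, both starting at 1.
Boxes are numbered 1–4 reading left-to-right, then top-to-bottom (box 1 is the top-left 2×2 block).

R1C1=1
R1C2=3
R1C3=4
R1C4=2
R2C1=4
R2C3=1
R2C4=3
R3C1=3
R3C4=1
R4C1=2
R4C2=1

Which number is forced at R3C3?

2

Row 3 already contains {1, 3}.
Column 3 already contains {1, 4}.
Its 2×2 block (box 4) already contains {1}.
The only value from 1–4 not eliminated is 2, so R3C3 = 2.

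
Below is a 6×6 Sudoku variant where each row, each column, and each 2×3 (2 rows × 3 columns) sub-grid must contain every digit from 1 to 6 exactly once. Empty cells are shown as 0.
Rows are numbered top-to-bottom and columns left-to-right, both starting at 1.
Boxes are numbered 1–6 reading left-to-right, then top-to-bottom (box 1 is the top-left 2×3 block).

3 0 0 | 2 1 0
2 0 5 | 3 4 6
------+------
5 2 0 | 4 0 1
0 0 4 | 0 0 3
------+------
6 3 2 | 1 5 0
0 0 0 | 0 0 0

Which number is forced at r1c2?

Cell r1c2 itself could take any of {4, 6} by direct elimination.
Consider where 4 can go in box 1.
r1c3 is out (column 3 already has a 4).
r2c2 is out (row 2 already has a 4).
So the only cell in box 1 that can hold 4 is r1c2.
Therefore r1c2 = 4.

4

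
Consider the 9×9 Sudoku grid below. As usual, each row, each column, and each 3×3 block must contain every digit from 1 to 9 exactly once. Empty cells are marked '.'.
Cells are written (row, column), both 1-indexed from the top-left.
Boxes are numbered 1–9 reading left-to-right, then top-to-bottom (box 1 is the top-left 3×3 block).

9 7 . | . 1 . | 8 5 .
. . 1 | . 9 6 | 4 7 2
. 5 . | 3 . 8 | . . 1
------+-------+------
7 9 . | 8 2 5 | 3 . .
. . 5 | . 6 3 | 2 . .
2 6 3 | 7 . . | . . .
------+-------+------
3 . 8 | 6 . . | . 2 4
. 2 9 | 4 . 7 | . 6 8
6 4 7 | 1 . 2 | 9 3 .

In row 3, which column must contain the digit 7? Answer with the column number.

5

Consider where 7 can go in row 3.
(3,1) is out (column 1 already has a 7).
(3,3) is out (column 3 already has a 7).
(3,7) is out (box 3 already has a 7).
(3,8) is out (column 8 already has a 7).
So the only cell in row 3 that can hold 7 is (3,5).
That is column 5.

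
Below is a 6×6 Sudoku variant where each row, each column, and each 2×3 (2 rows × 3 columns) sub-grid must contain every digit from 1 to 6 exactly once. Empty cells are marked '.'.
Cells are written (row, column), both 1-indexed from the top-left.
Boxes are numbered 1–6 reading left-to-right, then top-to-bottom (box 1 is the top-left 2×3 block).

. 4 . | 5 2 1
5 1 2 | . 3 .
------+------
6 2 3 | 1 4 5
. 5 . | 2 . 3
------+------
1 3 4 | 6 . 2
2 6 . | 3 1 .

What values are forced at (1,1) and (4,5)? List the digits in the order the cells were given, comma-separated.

3,6

For (1,1):
  Row 1 already contains {1, 2, 4, 5}.
  Column 1 already contains {1, 2, 5, 6}.
  Its 2×3 block (box 1) already contains {1, 2, 4, 5}.
  The only value from 1–6 not eliminated is 3, so (1,1) = 3.
For (4,5):
  Row 4 already contains {2, 3, 5}.
  Column 5 already contains {1, 2, 3, 4}.
  Its 2×3 block (box 4) already contains {1, 2, 3, 4, 5}.
  The only value from 1–6 not eliminated is 6, so (4,5) = 6.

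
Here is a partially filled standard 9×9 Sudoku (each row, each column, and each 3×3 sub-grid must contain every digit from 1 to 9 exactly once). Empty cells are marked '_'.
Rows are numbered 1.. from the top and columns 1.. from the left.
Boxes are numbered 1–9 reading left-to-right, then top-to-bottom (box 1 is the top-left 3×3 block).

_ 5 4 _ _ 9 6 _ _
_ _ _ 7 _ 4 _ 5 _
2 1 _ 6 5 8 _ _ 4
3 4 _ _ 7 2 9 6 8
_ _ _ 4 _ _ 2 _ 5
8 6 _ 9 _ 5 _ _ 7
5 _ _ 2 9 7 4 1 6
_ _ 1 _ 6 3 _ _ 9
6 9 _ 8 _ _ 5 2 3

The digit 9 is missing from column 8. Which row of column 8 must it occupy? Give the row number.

3

Consider where 9 can go in column 8.
row 1, column 8 is out (row 1 already has a 9).
row 5, column 8 is out (box 6 already has a 9).
row 6, column 8 is out (row 6 already has a 9).
row 8, column 8 is out (row 8 already has a 9).
So the only cell in column 8 that can hold 9 is row 3, column 8.
That is row 3.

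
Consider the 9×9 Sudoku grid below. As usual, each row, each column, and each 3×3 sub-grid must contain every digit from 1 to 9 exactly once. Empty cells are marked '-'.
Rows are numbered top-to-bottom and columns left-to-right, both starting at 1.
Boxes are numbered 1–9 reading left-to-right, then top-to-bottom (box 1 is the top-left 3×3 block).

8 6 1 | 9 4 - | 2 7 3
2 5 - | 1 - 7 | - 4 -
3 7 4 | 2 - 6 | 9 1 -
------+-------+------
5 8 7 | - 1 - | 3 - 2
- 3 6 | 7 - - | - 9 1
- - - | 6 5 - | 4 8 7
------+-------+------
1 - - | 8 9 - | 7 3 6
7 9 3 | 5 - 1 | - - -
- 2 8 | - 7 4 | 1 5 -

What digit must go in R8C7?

Row 8 already contains {1, 3, 5, 7, 9}.
Column 7 already contains {1, 2, 3, 4, 7, 9}.
Its 3×3 block (box 9) already contains {1, 3, 5, 6, 7}.
The only value from 1–9 not eliminated is 8, so R8C7 = 8.

8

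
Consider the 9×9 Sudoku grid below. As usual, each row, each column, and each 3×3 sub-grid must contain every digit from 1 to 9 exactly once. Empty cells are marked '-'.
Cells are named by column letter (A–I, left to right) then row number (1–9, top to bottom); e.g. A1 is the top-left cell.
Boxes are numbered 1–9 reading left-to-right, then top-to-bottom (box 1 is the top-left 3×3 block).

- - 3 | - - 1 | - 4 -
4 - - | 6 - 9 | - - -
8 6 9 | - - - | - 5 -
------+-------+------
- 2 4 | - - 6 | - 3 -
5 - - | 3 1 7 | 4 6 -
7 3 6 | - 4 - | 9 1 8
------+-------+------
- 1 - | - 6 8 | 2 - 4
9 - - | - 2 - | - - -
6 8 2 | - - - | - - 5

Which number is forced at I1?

Cell I1 itself could take any of {2, 6, 7, 9} by direct elimination.
Consider where 9 can go in column I.
I2 is out (row 2 already has a 9).
I3 is out (row 3 already has a 9).
I4 is out (box 6 already has a 9).
I5 is out (box 6 already has a 9).
I8 is out (row 8 already has a 9).
So the only cell in column I that can hold 9 is I1.
Therefore I1 = 9.

9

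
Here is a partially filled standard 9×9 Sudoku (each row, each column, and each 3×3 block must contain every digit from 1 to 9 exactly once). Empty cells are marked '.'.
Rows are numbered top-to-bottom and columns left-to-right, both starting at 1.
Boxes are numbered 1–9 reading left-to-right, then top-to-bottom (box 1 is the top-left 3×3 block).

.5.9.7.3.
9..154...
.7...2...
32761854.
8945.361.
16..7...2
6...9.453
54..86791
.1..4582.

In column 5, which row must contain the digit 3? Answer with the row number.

3

Consider where 3 can go in column 5.
r1c5 is out (row 1 already has a 3).
r5c5 is out (row 5 already has a 3).
So the only cell in column 5 that can hold 3 is r3c5.
That is row 3.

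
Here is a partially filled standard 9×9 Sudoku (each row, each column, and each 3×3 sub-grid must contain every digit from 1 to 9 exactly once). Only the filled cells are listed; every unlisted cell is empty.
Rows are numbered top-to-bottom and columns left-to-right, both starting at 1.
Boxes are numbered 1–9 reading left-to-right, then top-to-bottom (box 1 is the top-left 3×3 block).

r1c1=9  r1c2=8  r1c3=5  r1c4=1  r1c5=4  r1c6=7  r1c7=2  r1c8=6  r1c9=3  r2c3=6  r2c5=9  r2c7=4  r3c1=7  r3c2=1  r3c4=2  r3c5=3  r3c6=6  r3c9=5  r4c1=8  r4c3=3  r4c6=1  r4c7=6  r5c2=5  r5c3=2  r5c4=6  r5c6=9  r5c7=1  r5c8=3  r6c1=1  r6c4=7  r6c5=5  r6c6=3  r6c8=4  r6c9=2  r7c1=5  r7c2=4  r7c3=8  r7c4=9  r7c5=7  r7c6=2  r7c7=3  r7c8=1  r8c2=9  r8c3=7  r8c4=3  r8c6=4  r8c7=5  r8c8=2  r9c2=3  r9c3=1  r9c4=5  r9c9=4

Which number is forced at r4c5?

Row 4 already contains {1, 3, 6, 8}.
Column 5 already contains {3, 4, 5, 7, 9}.
Its 3×3 block (box 5) already contains {1, 3, 5, 6, 7, 9}.
The only value from 1–9 not eliminated is 2, so r4c5 = 2.

2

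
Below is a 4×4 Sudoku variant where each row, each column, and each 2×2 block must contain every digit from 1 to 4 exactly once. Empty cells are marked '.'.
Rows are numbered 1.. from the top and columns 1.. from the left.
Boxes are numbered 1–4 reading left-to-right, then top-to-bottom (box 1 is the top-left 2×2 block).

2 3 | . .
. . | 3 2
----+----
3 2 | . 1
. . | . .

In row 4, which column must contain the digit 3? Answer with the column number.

Consider where 3 can go in row 4.
row 4, column 1 is out (column 1 already has a 3).
row 4, column 2 is out (column 2 already has a 3).
row 4, column 3 is out (column 3 already has a 3).
So the only cell in row 4 that can hold 3 is row 4, column 4.
That is column 4.

4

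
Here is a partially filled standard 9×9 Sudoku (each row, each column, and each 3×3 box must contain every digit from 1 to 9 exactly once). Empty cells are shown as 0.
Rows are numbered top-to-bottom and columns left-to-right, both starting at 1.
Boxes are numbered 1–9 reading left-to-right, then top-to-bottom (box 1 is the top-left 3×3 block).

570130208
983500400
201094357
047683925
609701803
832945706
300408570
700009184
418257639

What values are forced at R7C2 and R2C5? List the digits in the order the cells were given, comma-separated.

For R7C2:
  Consider where 9 can go in box 7.
  R7C3 is out (column 3 already has a 9).
  R8C2 is out (row 8 already has a 9).
  R8C3 is out (row 8 already has a 9).
  So the only cell in box 7 that can hold 9 is R7C2.
  So R7C2 = 9.
For R2C5:
  Consider where 7 can go in row 2.
  R2C6 is out (column 6 already has a 7).
  R2C8 is out (column 8 already has a 7).
  R2C9 is out (column 9 already has a 7).
  So the only cell in row 2 that can hold 7 is R2C5.
  So R2C5 = 7.

9,7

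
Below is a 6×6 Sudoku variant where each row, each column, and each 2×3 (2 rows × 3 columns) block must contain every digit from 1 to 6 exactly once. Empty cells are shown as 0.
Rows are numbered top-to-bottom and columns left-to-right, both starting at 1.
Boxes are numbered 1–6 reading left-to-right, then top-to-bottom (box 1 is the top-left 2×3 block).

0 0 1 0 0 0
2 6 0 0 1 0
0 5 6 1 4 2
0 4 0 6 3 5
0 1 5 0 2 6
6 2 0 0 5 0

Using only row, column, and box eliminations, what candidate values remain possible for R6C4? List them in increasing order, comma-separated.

3,4

Row 6 already contains {2, 5, 6}.
Column 4 already contains {1, 6}.
Its 2×3 block (box 6) already contains {2, 5, 6}.
Removing those from 1–6 leaves {3, 4} as the candidates for R6C4.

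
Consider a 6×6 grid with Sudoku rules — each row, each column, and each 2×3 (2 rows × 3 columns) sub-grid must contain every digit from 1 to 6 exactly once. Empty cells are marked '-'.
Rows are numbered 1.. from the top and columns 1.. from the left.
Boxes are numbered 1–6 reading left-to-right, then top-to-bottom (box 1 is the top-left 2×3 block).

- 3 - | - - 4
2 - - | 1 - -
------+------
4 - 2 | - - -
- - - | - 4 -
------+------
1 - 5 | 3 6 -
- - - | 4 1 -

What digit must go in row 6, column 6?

Cell row 6, column 6 itself could take any of {2, 5} by direct elimination.
Consider where 5 can go in row 6.
row 6, column 1 is out (box 5 already has a 5).
row 6, column 2 is out (box 5 already has a 5).
row 6, column 3 is out (column 3 already has a 5).
So the only cell in row 6 that can hold 5 is row 6, column 6.
Therefore row 6, column 6 = 5.

5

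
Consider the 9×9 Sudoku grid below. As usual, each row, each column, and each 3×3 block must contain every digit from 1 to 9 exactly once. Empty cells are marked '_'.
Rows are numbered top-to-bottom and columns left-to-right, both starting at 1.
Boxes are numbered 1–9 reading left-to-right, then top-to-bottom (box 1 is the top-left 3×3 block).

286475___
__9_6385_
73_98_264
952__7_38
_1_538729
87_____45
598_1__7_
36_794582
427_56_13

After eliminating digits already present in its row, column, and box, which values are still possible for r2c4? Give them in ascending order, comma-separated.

Row 2 already contains {3, 5, 6, 8, 9}.
Column 4 already contains {4, 5, 7, 9}.
Its 3×3 block (box 2) already contains {3, 4, 5, 6, 7, 8, 9}.
Removing those from 1–9 leaves {1, 2} as the candidates for r2c4.

1,2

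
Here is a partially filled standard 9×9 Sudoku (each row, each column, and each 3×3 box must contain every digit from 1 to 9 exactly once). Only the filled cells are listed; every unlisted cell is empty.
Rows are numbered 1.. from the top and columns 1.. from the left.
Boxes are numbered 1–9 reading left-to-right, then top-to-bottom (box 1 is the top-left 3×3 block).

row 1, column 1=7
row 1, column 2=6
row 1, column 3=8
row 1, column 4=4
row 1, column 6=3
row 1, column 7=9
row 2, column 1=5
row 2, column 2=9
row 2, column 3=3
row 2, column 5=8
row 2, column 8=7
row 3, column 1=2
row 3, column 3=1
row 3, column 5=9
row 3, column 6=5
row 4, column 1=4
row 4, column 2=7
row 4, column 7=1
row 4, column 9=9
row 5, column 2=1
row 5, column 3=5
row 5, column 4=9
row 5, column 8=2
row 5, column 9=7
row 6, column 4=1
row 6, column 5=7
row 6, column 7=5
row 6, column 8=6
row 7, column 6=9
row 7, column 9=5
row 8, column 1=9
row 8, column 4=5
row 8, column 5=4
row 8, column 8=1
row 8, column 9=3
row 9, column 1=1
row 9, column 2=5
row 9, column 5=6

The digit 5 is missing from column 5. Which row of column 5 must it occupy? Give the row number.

4

Consider where 5 can go in column 5.
row 1, column 5 is out (box 2 already has a 5).
row 5, column 5 is out (row 5 already has a 5).
row 7, column 5 is out (row 7 already has a 5).
So the only cell in column 5 that can hold 5 is row 4, column 5.
That is row 4.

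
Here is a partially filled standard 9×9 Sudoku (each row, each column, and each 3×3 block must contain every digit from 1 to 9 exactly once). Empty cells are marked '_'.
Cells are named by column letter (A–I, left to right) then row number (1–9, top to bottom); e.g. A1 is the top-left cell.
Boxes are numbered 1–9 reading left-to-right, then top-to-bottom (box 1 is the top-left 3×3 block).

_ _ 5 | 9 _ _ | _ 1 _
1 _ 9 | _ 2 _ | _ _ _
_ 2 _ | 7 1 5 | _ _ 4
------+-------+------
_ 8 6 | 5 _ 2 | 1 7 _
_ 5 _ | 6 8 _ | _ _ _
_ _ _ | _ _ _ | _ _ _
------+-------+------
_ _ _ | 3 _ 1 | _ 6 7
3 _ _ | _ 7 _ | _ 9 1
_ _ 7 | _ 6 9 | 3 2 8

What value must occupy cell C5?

Cell C5 itself could take any of {1, 2, 3, 4} by direct elimination.
Consider where 1 can go in row 5.
A5 is out (column A already has a 1).
F5 is out (column F already has a 1).
G5 is out (column G already has a 1).
H5 is out (column H already has a 1).
I5 is out (column I already has a 1).
So the only cell in row 5 that can hold 1 is C5.
Therefore C5 = 1.

1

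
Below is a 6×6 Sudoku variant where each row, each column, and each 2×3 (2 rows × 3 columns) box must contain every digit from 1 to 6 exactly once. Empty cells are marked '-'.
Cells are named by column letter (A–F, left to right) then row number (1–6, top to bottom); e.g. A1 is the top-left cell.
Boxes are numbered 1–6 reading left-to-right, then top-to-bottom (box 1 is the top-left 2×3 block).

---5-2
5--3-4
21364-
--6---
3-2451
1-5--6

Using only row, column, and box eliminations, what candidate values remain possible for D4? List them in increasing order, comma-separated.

Row 4 already contains {6}.
Column D already contains {3, 4, 5, 6}.
Its 2×3 block (box 4) already contains {4, 6}.
Removing those from 1–6 leaves {1, 2} as the candidates for D4.

1,2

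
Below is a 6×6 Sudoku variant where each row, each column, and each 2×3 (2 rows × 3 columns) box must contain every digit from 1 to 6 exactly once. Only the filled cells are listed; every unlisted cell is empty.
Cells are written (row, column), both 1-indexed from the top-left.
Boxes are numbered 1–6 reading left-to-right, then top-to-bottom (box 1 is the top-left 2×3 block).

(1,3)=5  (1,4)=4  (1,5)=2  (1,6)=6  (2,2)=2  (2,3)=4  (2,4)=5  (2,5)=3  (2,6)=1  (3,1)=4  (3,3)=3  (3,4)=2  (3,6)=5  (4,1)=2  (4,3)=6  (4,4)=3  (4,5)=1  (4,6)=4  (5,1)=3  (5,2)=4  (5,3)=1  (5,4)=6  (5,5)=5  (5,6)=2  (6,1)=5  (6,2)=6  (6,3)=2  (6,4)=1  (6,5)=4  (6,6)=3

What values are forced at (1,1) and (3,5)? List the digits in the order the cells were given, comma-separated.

For (1,1):
  Row 1 already contains {2, 4, 5, 6}.
  Column 1 already contains {2, 3, 4, 5}.
  Its 2×3 block (box 1) already contains {2, 4, 5}.
  The only value from 1–6 not eliminated is 1, so (1,1) = 1.
For (3,5):
  Row 3 already contains {2, 3, 4, 5}.
  Column 5 already contains {1, 2, 3, 4, 5}.
  Its 2×3 block (box 4) already contains {1, 2, 3, 4, 5}.
  The only value from 1–6 not eliminated is 6, so (3,5) = 6.

1,6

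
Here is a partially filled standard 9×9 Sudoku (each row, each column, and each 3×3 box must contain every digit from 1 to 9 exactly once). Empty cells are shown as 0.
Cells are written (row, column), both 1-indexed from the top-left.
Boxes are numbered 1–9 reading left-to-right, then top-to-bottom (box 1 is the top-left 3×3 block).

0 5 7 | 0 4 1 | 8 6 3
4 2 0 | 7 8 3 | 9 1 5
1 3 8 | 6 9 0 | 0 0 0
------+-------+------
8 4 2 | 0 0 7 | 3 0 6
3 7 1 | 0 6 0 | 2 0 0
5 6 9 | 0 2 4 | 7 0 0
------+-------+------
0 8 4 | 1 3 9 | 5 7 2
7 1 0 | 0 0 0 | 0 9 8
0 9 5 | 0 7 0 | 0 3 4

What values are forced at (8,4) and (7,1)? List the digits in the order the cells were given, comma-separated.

4,6

For (8,4):
  Consider where 4 can go in column 4.
  (1,4) is out (row 1 already has a 4).
  (4,4) is out (row 4 already has a 4).
  (5,4) is out (box 5 already has a 4).
  (6,4) is out (row 6 already has a 4).
  (9,4) is out (row 9 already has a 4).
  So the only cell in column 4 that can hold 4 is (8,4).
  So (8,4) = 4.
For (7,1):
  Row 7 already contains {1, 2, 3, 4, 5, 7, 8, 9}.
  Column 1 already contains {1, 3, 4, 5, 7, 8}.
  Its 3×3 block (box 7) already contains {1, 4, 5, 7, 8, 9}.
  The only value from 1–9 not eliminated is 6, so (7,1) = 6.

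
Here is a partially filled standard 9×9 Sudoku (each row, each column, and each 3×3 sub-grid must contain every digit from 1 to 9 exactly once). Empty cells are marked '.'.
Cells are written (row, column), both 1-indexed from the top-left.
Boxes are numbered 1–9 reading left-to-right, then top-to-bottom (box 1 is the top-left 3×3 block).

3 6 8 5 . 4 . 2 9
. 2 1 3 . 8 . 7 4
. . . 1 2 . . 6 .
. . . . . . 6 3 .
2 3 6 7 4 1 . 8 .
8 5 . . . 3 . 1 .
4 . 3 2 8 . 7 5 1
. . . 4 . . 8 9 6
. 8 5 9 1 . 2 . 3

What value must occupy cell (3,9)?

Cell (3,9) itself could take any of {5, 8} by direct elimination.
Consider where 8 can go in row 3.
(3,1) is out (column 1 already has a 8).
(3,2) is out (column 2 already has a 8).
(3,3) is out (column 3 already has a 8).
(3,6) is out (column 6 already has a 8).
(3,7) is out (column 7 already has a 8).
So the only cell in row 3 that can hold 8 is (3,9).
Therefore (3,9) = 8.

8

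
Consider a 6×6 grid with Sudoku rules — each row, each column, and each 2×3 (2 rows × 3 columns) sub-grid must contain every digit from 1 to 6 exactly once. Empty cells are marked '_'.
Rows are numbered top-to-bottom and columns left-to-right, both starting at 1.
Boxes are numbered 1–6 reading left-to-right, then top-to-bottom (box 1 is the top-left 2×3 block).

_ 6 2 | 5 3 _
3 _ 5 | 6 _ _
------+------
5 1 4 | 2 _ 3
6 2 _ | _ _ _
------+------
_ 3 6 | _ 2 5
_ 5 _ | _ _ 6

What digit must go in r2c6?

2

Cell r2c6 itself could take any of {1, 2, 4} by direct elimination.
Consider where 2 can go in column 6.
r1c6 is out (row 1 already has a 2).
r4c6 is out (row 4 already has a 2).
So the only cell in column 6 that can hold 2 is r2c6.
Therefore r2c6 = 2.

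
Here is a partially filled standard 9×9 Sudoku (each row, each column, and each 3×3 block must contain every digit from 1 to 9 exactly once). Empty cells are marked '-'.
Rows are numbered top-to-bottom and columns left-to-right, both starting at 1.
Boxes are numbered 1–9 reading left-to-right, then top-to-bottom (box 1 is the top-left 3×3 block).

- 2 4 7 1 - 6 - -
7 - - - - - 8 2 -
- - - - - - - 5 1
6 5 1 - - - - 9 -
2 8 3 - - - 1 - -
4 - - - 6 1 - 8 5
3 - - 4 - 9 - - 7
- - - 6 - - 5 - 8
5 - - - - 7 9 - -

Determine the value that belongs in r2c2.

Cell r2c2 itself could take any of {1, 3, 6, 9} by direct elimination.
Consider where 1 can go in box 1.
r1c1 is out (row 1 already has a 1).
r2c3 is out (column 3 already has a 1).
r3c1 is out (row 3 already has a 1).
r3c2 is out (row 3 already has a 1).
r3c3 is out (row 3 already has a 1).
So the only cell in box 1 that can hold 1 is r2c2.
Therefore r2c2 = 1.

1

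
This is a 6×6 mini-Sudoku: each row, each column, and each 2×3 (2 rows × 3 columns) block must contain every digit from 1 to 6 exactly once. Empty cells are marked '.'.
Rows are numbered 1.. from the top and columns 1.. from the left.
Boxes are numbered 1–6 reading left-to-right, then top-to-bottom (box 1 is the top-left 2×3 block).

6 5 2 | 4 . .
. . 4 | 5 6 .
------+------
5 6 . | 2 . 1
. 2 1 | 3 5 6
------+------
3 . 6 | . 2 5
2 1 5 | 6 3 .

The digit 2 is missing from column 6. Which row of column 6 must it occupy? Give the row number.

Consider where 2 can go in column 6.
row 1, column 6 is out (row 1 already has a 2).
row 6, column 6 is out (row 6 already has a 2).
So the only cell in column 6 that can hold 2 is row 2, column 6.
That is row 2.

2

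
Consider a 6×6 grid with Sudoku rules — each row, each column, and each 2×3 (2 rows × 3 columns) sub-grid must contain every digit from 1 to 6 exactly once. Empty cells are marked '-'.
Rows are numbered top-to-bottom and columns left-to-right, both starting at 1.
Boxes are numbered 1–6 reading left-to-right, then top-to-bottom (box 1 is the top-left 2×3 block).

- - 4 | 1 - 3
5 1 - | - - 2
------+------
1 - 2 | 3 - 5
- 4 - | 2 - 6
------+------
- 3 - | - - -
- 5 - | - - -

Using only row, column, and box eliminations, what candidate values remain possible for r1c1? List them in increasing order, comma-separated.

2,6

Row 1 already contains {1, 3, 4}.
Column 1 already contains {1, 5}.
Its 2×3 block (box 1) already contains {1, 4, 5}.
Removing those from 1–6 leaves {2, 6} as the candidates for r1c1.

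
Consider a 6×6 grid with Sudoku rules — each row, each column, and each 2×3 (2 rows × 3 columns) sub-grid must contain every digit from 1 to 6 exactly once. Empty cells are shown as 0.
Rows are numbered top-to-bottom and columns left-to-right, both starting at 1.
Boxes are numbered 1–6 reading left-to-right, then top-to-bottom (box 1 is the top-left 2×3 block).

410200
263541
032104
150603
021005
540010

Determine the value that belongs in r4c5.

Row 4 already contains {1, 3, 5, 6}.
Column 5 already contains {1, 4}.
Its 2×3 block (box 4) already contains {1, 3, 4, 6}.
The only value from 1–6 not eliminated is 2, so r4c5 = 2.

2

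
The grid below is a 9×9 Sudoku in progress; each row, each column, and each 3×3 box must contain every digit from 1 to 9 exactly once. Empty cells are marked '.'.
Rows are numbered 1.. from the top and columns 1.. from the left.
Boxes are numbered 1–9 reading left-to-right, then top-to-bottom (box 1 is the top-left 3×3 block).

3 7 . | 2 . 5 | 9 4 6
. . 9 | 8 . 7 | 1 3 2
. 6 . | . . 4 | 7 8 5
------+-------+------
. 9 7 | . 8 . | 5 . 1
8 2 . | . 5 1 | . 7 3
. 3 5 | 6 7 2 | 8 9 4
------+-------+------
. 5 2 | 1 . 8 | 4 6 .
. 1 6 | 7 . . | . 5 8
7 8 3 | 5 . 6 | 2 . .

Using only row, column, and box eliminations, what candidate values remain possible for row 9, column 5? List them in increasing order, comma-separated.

Row 9 already contains {2, 3, 5, 6, 7, 8}.
Column 5 already contains {5, 7, 8}.
Its 3×3 block (box 8) already contains {1, 5, 6, 7, 8}.
Removing those from 1–9 leaves {4, 9} as the candidates for row 9, column 5.

4,9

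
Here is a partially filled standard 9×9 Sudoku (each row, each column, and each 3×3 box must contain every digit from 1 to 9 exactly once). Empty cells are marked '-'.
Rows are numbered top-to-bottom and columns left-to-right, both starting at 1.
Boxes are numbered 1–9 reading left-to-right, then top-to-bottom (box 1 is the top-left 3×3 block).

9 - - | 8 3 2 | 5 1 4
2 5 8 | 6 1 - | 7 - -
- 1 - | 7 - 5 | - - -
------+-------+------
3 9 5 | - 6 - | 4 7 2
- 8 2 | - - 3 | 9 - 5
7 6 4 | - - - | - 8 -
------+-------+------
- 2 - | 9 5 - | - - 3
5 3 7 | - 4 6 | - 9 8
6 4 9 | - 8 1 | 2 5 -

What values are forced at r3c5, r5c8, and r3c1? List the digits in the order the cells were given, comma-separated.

For r3c5:
  Row 3 already contains {1, 5, 7}.
  Column 5 already contains {1, 3, 4, 5, 6, 8}.
  Its 3×3 block (box 2) already contains {1, 2, 3, 5, 6, 7, 8}.
  The only value from 1–9 not eliminated is 9, so r3c5 = 9.
For r5c8:
  Row 5 already contains {2, 3, 5, 8, 9}.
  Column 8 already contains {1, 5, 7, 8, 9}.
  Its 3×3 block (box 6) already contains {2, 4, 5, 7, 8, 9}.
  The only value from 1–9 not eliminated is 6, so r5c8 = 6.
For r3c1:
  Row 3 already contains {1, 5, 7}.
  Column 1 already contains {2, 3, 5, 6, 7, 9}.
  Its 3×3 block (box 1) already contains {1, 2, 5, 8, 9}.
  The only value from 1–9 not eliminated is 4, so r3c1 = 4.

9,6,4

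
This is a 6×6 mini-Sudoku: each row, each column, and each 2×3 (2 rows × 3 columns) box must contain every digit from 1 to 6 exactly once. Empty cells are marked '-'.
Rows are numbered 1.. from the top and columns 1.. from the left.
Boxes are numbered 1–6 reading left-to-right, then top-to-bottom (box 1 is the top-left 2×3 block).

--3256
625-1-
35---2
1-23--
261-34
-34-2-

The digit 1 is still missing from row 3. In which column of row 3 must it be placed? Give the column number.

4

Consider where 1 can go in row 3.
row 3, column 3 is out (column 3 already has a 1).
row 3, column 5 is out (column 5 already has a 1).
So the only cell in row 3 that can hold 1 is row 3, column 4.
That is column 4.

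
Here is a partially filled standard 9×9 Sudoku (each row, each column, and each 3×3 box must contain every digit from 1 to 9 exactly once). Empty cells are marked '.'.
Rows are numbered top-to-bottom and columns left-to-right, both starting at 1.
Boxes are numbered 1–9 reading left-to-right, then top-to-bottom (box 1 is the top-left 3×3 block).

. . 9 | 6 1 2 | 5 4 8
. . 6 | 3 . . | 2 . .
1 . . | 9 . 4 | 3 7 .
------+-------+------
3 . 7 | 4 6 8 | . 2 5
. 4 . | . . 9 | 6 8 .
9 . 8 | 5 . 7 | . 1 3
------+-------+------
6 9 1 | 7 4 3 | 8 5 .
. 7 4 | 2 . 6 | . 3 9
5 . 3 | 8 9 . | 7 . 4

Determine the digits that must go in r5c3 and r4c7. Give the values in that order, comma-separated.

5,9

For r5c3:
  Consider where 5 can go in row 5.
  r5c1 is out (column 1 already has a 5).
  r5c4 is out (column 4 already has a 5).
  r5c5 is out (box 5 already has a 5).
  r5c9 is out (column 9 already has a 5).
  So the only cell in row 5 that can hold 5 is r5c3.
  So r5c3 = 5.
For r4c7:
  Row 4 already contains {2, 3, 4, 5, 6, 7, 8}.
  Column 7 already contains {2, 3, 5, 6, 7, 8}.
  Its 3×3 block (box 6) already contains {1, 2, 3, 5, 6, 8}.
  The only value from 1–9 not eliminated is 9, so r4c7 = 9.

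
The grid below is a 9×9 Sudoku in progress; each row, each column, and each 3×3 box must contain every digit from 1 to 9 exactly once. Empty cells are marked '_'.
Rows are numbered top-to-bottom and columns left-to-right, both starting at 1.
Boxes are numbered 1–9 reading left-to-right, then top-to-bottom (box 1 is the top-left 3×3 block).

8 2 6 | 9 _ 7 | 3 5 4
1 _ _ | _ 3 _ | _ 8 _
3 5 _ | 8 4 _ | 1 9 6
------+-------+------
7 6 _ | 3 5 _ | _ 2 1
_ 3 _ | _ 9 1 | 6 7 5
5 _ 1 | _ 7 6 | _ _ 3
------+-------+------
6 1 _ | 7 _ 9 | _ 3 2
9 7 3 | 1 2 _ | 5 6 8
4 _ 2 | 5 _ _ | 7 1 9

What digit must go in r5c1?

2

Row 5 already contains {1, 3, 5, 6, 7, 9}.
Column 1 already contains {1, 3, 4, 5, 6, 7, 8, 9}.
Its 3×3 block (box 4) already contains {1, 3, 5, 6, 7}.
The only value from 1–9 not eliminated is 2, so r5c1 = 2.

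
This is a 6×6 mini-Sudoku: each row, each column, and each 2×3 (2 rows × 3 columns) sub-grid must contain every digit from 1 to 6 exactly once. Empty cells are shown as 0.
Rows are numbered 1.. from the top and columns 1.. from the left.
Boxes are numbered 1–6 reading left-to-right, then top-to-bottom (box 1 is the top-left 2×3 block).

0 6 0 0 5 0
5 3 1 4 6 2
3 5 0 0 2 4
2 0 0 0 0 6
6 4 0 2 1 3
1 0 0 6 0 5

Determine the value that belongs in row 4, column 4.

5

Cell row 4, column 4 itself could take any of {1, 3, 5} by direct elimination.
Consider where 5 can go in box 4.
row 3, column 4 is out (row 3 already has a 5).
row 4, column 5 is out (column 5 already has a 5).
So the only cell in box 4 that can hold 5 is row 4, column 4.
Therefore row 4, column 4 = 5.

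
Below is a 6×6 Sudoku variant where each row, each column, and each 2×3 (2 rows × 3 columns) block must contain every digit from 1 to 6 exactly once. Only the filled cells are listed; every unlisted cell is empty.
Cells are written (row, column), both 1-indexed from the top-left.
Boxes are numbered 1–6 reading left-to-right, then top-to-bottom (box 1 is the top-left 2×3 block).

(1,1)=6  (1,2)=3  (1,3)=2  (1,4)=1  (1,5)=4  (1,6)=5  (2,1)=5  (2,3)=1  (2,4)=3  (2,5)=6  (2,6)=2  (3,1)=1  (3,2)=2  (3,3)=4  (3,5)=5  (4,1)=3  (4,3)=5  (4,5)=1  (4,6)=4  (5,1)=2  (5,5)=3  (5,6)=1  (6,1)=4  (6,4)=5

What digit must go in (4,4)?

Cell (4,4) itself could take any of {2, 6} by direct elimination.
Consider where 2 can go in column 4.
(3,4) is out (row 3 already has a 2).
(5,4) is out (row 5 already has a 2).
So the only cell in column 4 that can hold 2 is (4,4).
Therefore (4,4) = 2.

2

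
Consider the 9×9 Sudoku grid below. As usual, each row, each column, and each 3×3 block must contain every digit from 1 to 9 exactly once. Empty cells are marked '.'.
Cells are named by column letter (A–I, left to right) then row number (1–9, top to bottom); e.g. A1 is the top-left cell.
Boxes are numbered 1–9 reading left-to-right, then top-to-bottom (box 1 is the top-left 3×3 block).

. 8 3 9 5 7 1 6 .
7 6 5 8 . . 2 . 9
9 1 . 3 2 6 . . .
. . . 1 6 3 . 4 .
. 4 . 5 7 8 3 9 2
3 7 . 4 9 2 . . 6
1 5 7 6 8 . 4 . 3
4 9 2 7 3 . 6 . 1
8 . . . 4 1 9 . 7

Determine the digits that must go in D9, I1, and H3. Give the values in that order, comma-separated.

For D9:
  Row 9 already contains {1, 4, 7, 8, 9}.
  Column D already contains {1, 3, 4, 5, 6, 7, 8, 9}.
  Its 3×3 block (box 8) already contains {1, 3, 4, 6, 7, 8}.
  The only value from 1–9 not eliminated is 2, so D9 = 2.
For I1:
  Row 1 already contains {1, 3, 5, 6, 7, 8, 9}.
  Column I already contains {1, 2, 3, 6, 7, 9}.
  Its 3×3 block (box 3) already contains {1, 2, 6, 9}.
  The only value from 1–9 not eliminated is 4, so I1 = 4.
For H3:
  Consider where 7 can go in column H.
  H2 is out (row 2 already has a 7).
  H6 is out (row 6 already has a 7).
  H7 is out (row 7 already has a 7).
  H8 is out (row 8 already has a 7).
  H9 is out (row 9 already has a 7).
  So the only cell in column H that can hold 7 is H3.
  So H3 = 7.

2,4,7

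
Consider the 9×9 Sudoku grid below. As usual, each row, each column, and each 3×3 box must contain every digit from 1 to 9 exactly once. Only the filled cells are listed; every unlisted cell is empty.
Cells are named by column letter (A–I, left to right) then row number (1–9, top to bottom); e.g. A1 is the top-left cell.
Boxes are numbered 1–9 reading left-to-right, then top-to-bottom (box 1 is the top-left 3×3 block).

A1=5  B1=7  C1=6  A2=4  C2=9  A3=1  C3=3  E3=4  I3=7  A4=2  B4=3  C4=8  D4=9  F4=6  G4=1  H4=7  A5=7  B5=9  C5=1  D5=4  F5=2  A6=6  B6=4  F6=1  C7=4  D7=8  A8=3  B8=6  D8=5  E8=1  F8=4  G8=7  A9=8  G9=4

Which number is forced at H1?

4

Cell H1 itself could take any of {1, 2, 3, 4, 8, 9} by direct elimination.
Consider where 4 can go in column H.
H2 is out (row 2 already has a 4). H3 is out (row 3 already has a 4). H5 is out (row 5 already has a 4). H6 is out (row 6 already has a 4). The remaining empty cells in column H are similarly blocked.
So the only cell in column H that can hold 4 is H1.
Therefore H1 = 4.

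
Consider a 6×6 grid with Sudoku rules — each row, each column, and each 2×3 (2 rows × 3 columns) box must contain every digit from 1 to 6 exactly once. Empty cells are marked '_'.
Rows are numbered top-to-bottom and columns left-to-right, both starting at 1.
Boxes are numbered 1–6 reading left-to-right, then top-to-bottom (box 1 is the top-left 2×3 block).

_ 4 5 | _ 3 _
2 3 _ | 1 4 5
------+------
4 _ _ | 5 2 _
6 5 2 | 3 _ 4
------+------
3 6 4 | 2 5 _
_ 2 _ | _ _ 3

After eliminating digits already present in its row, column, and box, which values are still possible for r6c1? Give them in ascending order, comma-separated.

1,5

Row 6 already contains {2, 3}.
Column 1 already contains {2, 3, 4, 6}.
Its 2×3 block (box 5) already contains {2, 3, 4, 6}.
Removing those from 1–6 leaves {1, 5} as the candidates for r6c1.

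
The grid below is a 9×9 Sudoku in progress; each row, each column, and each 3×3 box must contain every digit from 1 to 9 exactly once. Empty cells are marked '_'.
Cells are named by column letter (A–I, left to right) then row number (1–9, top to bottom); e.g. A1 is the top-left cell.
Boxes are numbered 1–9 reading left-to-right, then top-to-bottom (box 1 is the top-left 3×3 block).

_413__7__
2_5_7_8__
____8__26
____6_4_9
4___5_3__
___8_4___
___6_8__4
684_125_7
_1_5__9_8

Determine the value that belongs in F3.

Cell F3 itself could take any of {1, 5, 9} by direct elimination.
Consider where 5 can go in row 3.
A3 is out (box 1 already has a 5).
B3 is out (box 1 already has a 5).
C3 is out (column C already has a 5).
D3 is out (column D already has a 5).
G3 is out (column G already has a 5).
So the only cell in row 3 that can hold 5 is F3.
Therefore F3 = 5.

5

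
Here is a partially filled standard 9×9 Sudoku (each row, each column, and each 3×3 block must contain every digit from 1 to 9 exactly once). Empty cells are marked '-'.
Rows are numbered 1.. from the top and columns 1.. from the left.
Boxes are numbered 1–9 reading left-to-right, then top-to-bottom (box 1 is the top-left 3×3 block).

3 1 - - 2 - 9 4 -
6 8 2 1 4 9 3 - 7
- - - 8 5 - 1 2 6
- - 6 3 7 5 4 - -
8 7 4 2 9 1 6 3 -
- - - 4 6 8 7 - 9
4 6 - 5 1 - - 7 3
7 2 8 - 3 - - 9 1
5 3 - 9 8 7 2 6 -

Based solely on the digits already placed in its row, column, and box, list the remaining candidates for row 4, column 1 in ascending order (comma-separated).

1,2,9

Row 4 already contains {3, 4, 5, 6, 7}.
Column 1 already contains {3, 4, 5, 6, 7, 8}.
Its 3×3 block (box 4) already contains {4, 6, 7, 8}.
Removing those from 1–9 leaves {1, 2, 9} as the candidates for row 4, column 1.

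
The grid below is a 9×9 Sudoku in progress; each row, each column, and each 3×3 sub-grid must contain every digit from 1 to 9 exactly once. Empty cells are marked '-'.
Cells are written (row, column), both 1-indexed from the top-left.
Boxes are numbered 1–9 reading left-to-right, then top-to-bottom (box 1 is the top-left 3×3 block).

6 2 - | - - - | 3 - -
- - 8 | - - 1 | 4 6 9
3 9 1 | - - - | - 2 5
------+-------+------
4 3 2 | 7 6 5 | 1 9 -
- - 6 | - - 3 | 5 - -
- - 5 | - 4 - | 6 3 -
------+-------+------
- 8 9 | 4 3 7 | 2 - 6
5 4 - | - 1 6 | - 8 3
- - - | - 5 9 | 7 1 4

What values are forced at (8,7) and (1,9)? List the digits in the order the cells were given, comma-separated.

For (8,7):
  Row 8 already contains {1, 3, 4, 5, 6, 8}.
  Column 7 already contains {1, 2, 3, 4, 5, 6, 7}.
  Its 3×3 block (box 9) already contains {1, 2, 3, 4, 6, 7, 8}.
  The only value from 1–9 not eliminated is 9, so (8,7) = 9.
For (1,9):
  Consider where 1 can go in box 3.
  (1,8) is out (column 8 already has a 1).
  (3,7) is out (row 3 already has a 1).
  So the only cell in box 3 that can hold 1 is (1,9).
  So (1,9) = 1.

9,1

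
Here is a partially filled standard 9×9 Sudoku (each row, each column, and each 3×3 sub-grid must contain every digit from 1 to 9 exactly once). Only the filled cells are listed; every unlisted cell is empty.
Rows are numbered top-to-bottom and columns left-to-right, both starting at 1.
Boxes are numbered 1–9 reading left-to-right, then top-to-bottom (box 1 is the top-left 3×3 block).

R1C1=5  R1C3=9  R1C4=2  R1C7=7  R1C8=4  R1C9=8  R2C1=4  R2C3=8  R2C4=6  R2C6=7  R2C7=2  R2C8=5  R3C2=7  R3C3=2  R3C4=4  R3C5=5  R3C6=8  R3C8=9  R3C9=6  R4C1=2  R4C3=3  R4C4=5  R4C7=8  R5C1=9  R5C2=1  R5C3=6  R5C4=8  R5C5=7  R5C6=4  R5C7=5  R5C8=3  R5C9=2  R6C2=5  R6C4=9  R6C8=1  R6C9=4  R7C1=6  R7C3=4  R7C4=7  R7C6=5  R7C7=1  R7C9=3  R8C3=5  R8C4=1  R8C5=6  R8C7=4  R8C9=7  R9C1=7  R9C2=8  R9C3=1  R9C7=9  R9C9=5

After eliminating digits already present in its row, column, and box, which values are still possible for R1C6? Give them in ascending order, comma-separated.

1,3

Row 1 already contains {2, 4, 5, 7, 8, 9}.
Column 6 already contains {4, 5, 7, 8}.
Its 3×3 block (box 2) already contains {2, 4, 5, 6, 7, 8}.
Removing those from 1–9 leaves {1, 3} as the candidates for R1C6.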